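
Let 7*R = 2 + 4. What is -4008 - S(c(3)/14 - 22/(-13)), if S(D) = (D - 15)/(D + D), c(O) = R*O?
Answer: -957076/239 ≈ -4004.5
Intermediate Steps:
R = 6/7 (R = (2 + 4)/7 = (1/7)*6 = 6/7 ≈ 0.85714)
c(O) = 6*O/7
S(D) = (-15 + D)/(2*D) (S(D) = (-15 + D)/((2*D)) = (-15 + D)*(1/(2*D)) = (-15 + D)/(2*D))
-4008 - S(c(3)/14 - 22/(-13)) = -4008 - (-15 + (((6/7)*3)/14 - 22/(-13)))/(2*(((6/7)*3)/14 - 22/(-13))) = -4008 - (-15 + ((18/7)*(1/14) - 22*(-1/13)))/(2*((18/7)*(1/14) - 22*(-1/13))) = -4008 - (-15 + (9/49 + 22/13))/(2*(9/49 + 22/13)) = -4008 - (-15 + 1195/637)/(2*1195/637) = -4008 - 637*(-8360)/(2*1195*637) = -4008 - 1*(-836/239) = -4008 + 836/239 = -957076/239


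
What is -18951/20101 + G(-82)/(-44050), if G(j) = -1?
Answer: -834771449/885449050 ≈ -0.94277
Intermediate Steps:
-18951/20101 + G(-82)/(-44050) = -18951/20101 - 1/(-44050) = -18951*1/20101 - 1*(-1/44050) = -18951/20101 + 1/44050 = -834771449/885449050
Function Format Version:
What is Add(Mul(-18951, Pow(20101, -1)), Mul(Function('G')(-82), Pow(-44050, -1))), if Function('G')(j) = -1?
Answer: Rational(-834771449, 885449050) ≈ -0.94277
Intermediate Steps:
Add(Mul(-18951, Pow(20101, -1)), Mul(Function('G')(-82), Pow(-44050, -1))) = Add(Mul(-18951, Pow(20101, -1)), Mul(-1, Pow(-44050, -1))) = Add(Mul(-18951, Rational(1, 20101)), Mul(-1, Rational(-1, 44050))) = Add(Rational(-18951, 20101), Rational(1, 44050)) = Rational(-834771449, 885449050)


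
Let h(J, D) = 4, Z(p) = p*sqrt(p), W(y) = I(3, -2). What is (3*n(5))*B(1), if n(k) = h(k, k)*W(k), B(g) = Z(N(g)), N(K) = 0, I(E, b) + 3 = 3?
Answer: 0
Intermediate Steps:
I(E, b) = 0 (I(E, b) = -3 + 3 = 0)
W(y) = 0
Z(p) = p**(3/2)
B(g) = 0 (B(g) = 0**(3/2) = 0)
n(k) = 0 (n(k) = 4*0 = 0)
(3*n(5))*B(1) = (3*0)*0 = 0*0 = 0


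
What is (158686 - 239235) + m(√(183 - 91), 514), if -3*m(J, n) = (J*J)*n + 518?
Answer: -289453/3 ≈ -96484.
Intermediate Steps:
m(J, n) = -518/3 - n*J²/3 (m(J, n) = -((J*J)*n + 518)/3 = -(J²*n + 518)/3 = -(n*J² + 518)/3 = -(518 + n*J²)/3 = -518/3 - n*J²/3)
(158686 - 239235) + m(√(183 - 91), 514) = (158686 - 239235) + (-518/3 - ⅓*514*(√(183 - 91))²) = -80549 + (-518/3 - ⅓*514*(√92)²) = -80549 + (-518/3 - ⅓*514*(2*√23)²) = -80549 + (-518/3 - ⅓*514*92) = -80549 + (-518/3 - 47288/3) = -80549 - 47806/3 = -289453/3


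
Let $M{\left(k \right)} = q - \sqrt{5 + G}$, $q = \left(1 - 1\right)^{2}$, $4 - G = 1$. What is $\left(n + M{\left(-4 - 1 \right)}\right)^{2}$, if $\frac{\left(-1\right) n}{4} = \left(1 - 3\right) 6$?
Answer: $2312 - 192 \sqrt{2} \approx 2040.5$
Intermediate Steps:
$G = 3$ ($G = 4 - 1 = 3$)
$q = 0$ ($q = 0^{2} = 0$)
$M{\left(k \right)} = - 2 \sqrt{2}$ ($M{\left(k \right)} = 0 - \sqrt{5 + 3} = 0 - \sqrt{8} = 0 - 2 \sqrt{2} = - 2 \sqrt{2}$)
$n = 48$ ($n = - 4 \left(1 - 3\right) 6 = - 4 \left(\left(-2\right) 6\right) = \left(-4\right) \left(-12\right) = 48$)
$\left(n + M{\left(-4 - 1 \right)}\right)^{2} = \left(48 - 2 \sqrt{2}\right)^{2}$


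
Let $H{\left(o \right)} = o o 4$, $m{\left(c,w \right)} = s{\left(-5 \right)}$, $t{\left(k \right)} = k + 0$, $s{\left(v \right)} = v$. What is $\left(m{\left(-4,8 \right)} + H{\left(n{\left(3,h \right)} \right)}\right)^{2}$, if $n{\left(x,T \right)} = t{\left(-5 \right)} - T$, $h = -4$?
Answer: $1$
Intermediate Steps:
$t{\left(k \right)} = k$
$m{\left(c,w \right)} = -5$
$n{\left(x,T \right)} = -5 - T$
$H{\left(o \right)} = 4 o^{2}$ ($H{\left(o \right)} = o^{2} \cdot 4 = 4 o^{2}$)
$\left(m{\left(-4,8 \right)} + H{\left(n{\left(3,h \right)} \right)}\right)^{2} = \left(-5 + 4 \left(-5 - -4\right)^{2}\right)^{2} = \left(-5 + 4 \left(-5 + 4\right)^{2}\right)^{2} = \left(-5 + 4 \left(-1\right)^{2}\right)^{2} = \left(-5 + 4 \cdot 1\right)^{2} = \left(-5 + 4\right)^{2} = \left(-1\right)^{2} = 1$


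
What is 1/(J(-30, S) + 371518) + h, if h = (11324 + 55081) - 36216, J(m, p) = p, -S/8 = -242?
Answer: 11274202807/373454 ≈ 30189.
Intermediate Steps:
S = 1936 (S = -8*(-242) = 1936)
h = 30189 (h = 66405 - 36216 = 30189)
1/(J(-30, S) + 371518) + h = 1/(1936 + 371518) + 30189 = 1/373454 + 30189 = 11274202807/373454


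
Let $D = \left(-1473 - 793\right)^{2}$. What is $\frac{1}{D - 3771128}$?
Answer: $\frac{1}{1363628} \approx 7.3334 \cdot 10^{-7}$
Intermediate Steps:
$D = 5134756$ ($D = \left(-2266\right)^{2} = 5134756$)
$\frac{1}{D - 3771128} = \frac{1}{5134756 - 3771128} = \frac{1}{1363628}$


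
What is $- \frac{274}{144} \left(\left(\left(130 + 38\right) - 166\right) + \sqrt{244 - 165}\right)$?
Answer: $- \frac{137}{36} - \frac{137 \sqrt{79}}{72} \approx -20.718$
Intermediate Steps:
$- \frac{274}{144} \left(\left(\left(130 + 38\right) - 166\right) + \sqrt{244 - 165}\right) = \left(-274\right) \frac{1}{144} \left(\left(168 - 166\right) + \sqrt{79}\right) = - \frac{137 \left(2 + \sqrt{79}\right)}{72} = - \frac{137}{36} - \frac{137 \sqrt{79}}{72}$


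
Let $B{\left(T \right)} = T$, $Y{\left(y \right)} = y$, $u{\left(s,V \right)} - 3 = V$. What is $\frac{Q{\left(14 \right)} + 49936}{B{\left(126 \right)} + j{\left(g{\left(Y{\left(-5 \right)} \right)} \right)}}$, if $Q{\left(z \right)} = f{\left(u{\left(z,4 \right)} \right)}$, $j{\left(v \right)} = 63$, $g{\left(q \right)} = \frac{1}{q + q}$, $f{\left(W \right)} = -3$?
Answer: $\frac{49933}{189} \approx 264.2$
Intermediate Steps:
$u{\left(s,V \right)} = 3 + V$
$g{\left(q \right)} = \frac{1}{2 q}$
$Q{\left(z \right)} = -3$
$\frac{Q{\left(14 \right)} + 49936}{B{\left(126 \right)} + j{\left(g{\left(Y{\left(-5 \right)} \right)} \right)}} = \frac{-3 + 49936}{126 + 63} = \frac{49933}{189}$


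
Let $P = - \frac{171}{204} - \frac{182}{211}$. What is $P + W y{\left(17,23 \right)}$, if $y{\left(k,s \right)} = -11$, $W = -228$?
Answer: $\frac{35960381}{14348} \approx 2506.3$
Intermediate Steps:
$P = - \frac{24403}{14348}$ ($P = \left(-171\right) \frac{1}{204} - \frac{182}{211} = - \frac{57}{68} - \frac{182}{211} = - \frac{24403}{14348} \approx -1.7008$)
$P + W y{\left(17,23 \right)} = - \frac{24403}{14348} - -2508 = - \frac{24403}{14348} + 2508 = \frac{35960381}{14348}$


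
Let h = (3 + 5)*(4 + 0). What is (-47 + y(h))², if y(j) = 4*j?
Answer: 6561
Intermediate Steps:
h = 32 (h = 8*4 = 32)
(-47 + y(h))² = (-47 + 4*32)² = (-47 + 128)² = 81² = 6561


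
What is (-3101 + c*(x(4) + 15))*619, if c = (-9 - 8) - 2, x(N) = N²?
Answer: -2284110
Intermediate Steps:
c = -19 (c = -17 - 2 = -19)
(-3101 + c*(x(4) + 15))*619 = (-3101 - 19*(4² + 15))*619 = (-3101 - 19*(16 + 15))*619 = (-3101 - 19*31)*619 = (-3101 - 589)*619 = -3690*619 = -2284110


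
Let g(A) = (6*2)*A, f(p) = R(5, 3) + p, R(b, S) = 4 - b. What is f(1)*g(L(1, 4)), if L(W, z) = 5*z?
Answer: 0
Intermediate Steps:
f(p) = -1 + p (f(p) = (4 - 1*5) + p = (4 - 5) + p = -1 + p)
g(A) = 12*A
f(1)*g(L(1, 4)) = (-1 + 1)*(12*(5*4)) = 0*(12*20) = 0*240 = 0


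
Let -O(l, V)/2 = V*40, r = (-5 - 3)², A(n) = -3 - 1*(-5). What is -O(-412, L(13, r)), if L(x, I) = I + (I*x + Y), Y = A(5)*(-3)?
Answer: 71200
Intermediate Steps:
A(n) = 2 (A(n) = -3 + 5 = 2)
r = 64 (r = (-8)² = 64)
Y = -6 (Y = 2*(-3) = -6)
L(x, I) = -6 + I + I*x (L(x, I) = I + (I*x - 6) = I + (-6 + I*x) = -6 + I + I*x)
O(l, V) = -80*V (O(l, V) = -2*V*40 = -80*V)
-O(-412, L(13, r)) = -(-80)*(-6 + 64 + 64*13) = -(-80)*(-6 + 64 + 832) = -(-80)*890 = -1*(-71200) = 71200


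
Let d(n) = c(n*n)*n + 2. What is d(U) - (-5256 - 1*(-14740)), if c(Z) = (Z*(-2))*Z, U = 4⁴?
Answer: -2199023265034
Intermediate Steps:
U = 256
c(Z) = -2*Z² (c(Z) = (-2*Z)*Z = -2*Z²)
d(n) = 2 - 2*n⁵ (d(n) = (-2*n⁴)*n + 2 = -2*n⁵ + 2 = 2 - 2*n⁵)
d(U) - (-5256 - 1*(-14740)) = (2 - 2*256⁵) - (-5256 - 1*(-14740)) = (2 - 2*1099511627776) - (-5256 + 14740) = (2 - 2199023255552) - 1*9484 = -2199023255550 - 9484 = -2199023265034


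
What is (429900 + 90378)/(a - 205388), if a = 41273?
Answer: -173426/54705 ≈ -3.1702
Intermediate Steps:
(429900 + 90378)/(a - 205388) = (429900 + 90378)/(41273 - 205388) = 520278/(-164115) = 520278*(-1/164115) = -173426/54705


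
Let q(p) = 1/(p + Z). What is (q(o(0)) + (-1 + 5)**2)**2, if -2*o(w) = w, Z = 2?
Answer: 1089/4 ≈ 272.25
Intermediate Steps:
o(w) = -w/2
q(p) = 1/(2 + p) (q(p) = 1/(p + 2) = 1/(2 + p))
(q(o(0)) + (-1 + 5)**2)**2 = (1/(2 - 1/2*0) + (-1 + 5)**2)**2 = (1/(2 + 0) + 4**2)**2 = (1/2 + 16)**2 = (33/2)**2 = 1089/4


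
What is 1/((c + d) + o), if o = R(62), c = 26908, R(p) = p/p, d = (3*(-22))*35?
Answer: 1/24599 ≈ 4.0652e-5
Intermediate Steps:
d = -2310 (d = -66*35 = -2310)
R(p) = 1
o = 1
1/((c + d) + o) = 1/((26908 - 2310) + 1) = 1/(24598 + 1) = 1/24599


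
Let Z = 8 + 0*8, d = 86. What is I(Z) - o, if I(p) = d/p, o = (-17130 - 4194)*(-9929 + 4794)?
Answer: -437994917/4 ≈ -1.0950e+8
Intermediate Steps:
o = 109498740 (o = -21324*(-5135) = 109498740)
Z = 8 (Z = 8 + 0 = 8)
I(p) = 86/p
I(Z) - o = 86/8 - 1*109498740 = 86*(⅛) - 109498740 = 43/4 - 109498740 = -437994917/4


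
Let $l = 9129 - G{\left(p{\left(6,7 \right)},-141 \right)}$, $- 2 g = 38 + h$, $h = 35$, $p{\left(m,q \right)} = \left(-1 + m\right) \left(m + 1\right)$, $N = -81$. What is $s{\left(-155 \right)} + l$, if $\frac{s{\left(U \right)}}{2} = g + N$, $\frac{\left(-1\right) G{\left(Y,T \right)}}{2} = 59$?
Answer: $9012$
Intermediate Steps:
$p{\left(m,q \right)} = \left(1 + m\right) \left(-1 + m\right)$ ($p{\left(m,q \right)} = \left(-1 + m\right) \left(1 + m\right) = \left(1 + m\right) \left(-1 + m\right)$)
$G{\left(Y,T \right)} = -118$ ($G{\left(Y,T \right)} = \left(-2\right) 59 = -118$)
$g = - \frac{73}{2}$ ($g = - \frac{38 + 35}{2} = \left(- \frac{1}{2}\right) 73 = - \frac{73}{2} \approx -36.5$)
$s{\left(U \right)} = -235$ ($s{\left(U \right)} = 2 \left(- \frac{73}{2} - 81\right) = 2 \left(- \frac{235}{2}\right) = -235$)
$l = 9247$ ($l = 9129 - -118 = 9129 + 118 = 9247$)
$s{\left(-155 \right)} + l = -235 + 9247 = 9012$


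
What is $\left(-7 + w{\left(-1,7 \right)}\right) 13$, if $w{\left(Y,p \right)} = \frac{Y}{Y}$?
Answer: $-78$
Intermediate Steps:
$w{\left(Y,p \right)} = 1$
$\left(-7 + w{\left(-1,7 \right)}\right) 13 = \left(-7 + 1\right) 13 = \left(-6\right) 13 = -78$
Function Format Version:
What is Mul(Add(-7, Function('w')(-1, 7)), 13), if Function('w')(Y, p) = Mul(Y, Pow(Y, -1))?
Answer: -78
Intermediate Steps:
Function('w')(Y, p) = 1
Mul(Add(-7, Function('w')(-1, 7)), 13) = Mul(Add(-7, 1), 13) = Mul(-6, 13) = -78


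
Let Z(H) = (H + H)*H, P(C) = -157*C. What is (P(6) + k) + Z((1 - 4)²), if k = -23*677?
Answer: -16351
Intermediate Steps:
Z(H) = 2*H² (Z(H) = (2*H)*H = 2*H²)
k = -15571
(P(6) + k) + Z((1 - 4)²) = (-157*6 - 15571) + 2*((1 - 4)²)² = (-942 - 15571) + 2*((-3)²)² = -16513 + 2*9² = -16513 + 2*81 = -16513 + 162 = -16351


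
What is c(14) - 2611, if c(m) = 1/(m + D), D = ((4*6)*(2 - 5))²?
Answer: -13571977/5198 ≈ -2611.0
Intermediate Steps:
D = 5184 (D = (24*(-3))² = (-72)² = 5184)
c(m) = 1/(5184 + m) (c(m) = 1/(m + 5184) = 1/(5184 + m))
c(14) - 2611 = 1/(5184 + 14) - 2611 = 1/5198 - 2611 = -13571977/5198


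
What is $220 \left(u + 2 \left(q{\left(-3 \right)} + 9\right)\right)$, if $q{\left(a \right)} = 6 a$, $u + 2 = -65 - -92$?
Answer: $1540$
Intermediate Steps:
$u = 25$ ($u = -2 - -27 = -2 + \left(-65 + 92\right) = -2 + 27 = 25$)
$220 \left(u + 2 \left(q{\left(-3 \right)} + 9\right)\right) = 220 \left(25 + 2 \left(6 \left(-3\right) + 9\right)\right) = 220 \left(25 + 2 \left(-18 + 9\right)\right) = 220 \left(25 + 2 \left(-9\right)\right) = 220 \left(25 - 18\right) = 220 \cdot 7 = 1540$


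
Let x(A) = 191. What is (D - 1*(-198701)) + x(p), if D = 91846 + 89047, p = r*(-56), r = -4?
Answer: 379785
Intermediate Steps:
p = 224 (p = -4*(-56) = 224)
D = 180893
(D - 1*(-198701)) + x(p) = (180893 - 1*(-198701)) + 191 = (180893 + 198701) + 191 = 379594 + 191 = 379785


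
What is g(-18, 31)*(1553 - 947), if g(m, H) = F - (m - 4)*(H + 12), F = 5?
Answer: 576306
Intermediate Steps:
g(m, H) = 5 - (-4 + m)*(12 + H) (g(m, H) = 5 - (m - 4)*(H + 12) = 5 - (-4 + m)*(12 + H))
g(-18, 31)*(1553 - 947) = (53 - 12*(-18) + 4*31 - 1*31*(-18))*(1553 - 947) = (53 + 216 + 124 + 558)*606 = 951*606 = 576306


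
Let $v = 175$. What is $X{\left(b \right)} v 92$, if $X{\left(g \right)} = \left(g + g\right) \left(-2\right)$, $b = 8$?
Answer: $-515200$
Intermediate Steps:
$X{\left(g \right)} = - 4 g$ ($X{\left(g \right)} = 2 g \left(-2\right) = - 4 g$)
$X{\left(b \right)} v 92 = \left(-4\right) 8 \cdot 175 \cdot 92 = \left(-32\right) 175 \cdot 92 = \left(-5600\right) 92 = -515200$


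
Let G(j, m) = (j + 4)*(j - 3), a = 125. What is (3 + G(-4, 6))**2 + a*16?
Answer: 2009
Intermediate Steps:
G(j, m) = (-3 + j)*(4 + j) (G(j, m) = (4 + j)*(-3 + j) = (-3 + j)*(4 + j))
(3 + G(-4, 6))**2 + a*16 = (3 + (-12 - 4 + (-4)**2))**2 + 125*16 = (3 + (-12 - 4 + 16))**2 + 2000 = (3 + 0)**2 + 2000 = 3**2 + 2000 = 9 + 2000 = 2009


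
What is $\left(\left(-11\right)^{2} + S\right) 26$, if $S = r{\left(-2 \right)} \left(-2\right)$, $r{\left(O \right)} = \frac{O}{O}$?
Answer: $3094$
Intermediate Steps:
$r{\left(O \right)} = 1$
$S = -2$ ($S = 1 \left(-2\right) = -2$)
$\left(\left(-11\right)^{2} + S\right) 26 = \left(\left(-11\right)^{2} - 2\right) 26 = \left(121 - 2\right) 26 = 119 \cdot 26 = 3094$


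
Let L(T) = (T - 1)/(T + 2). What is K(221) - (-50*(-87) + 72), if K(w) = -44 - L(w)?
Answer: -996138/223 ≈ -4467.0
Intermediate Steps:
L(T) = (-1 + T)/(2 + T)
K(w) = -44 - (-1 + w)/(2 + w)
K(221) - (-50*(-87) + 72) = 3*(-29 - 15*221)/(2 + 221) - (-50*(-87) + 72) = 3*(-29 - 3315)/223 - (4350 + 72) = 3*(1/223)*(-3344) - 1*4422 = -10032/223 - 4422 = -996138/223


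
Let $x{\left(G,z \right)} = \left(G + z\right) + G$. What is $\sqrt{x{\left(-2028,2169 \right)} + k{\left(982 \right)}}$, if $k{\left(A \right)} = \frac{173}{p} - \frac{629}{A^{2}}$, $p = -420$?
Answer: $\frac{i \sqrt{20066351423790}}{103110} \approx 43.444 i$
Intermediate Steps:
$x{\left(G,z \right)} = z + 2 G$
$k{\left(A \right)} = - \frac{173}{420} - \frac{629}{A^{2}}$ ($k{\left(A \right)} = \frac{173}{-420} - \frac{629}{A^{2}} = 173 \left(- \frac{1}{420}\right) - \frac{629}{A^{2}} = - \frac{173}{420} - \frac{629}{A^{2}}$)
$\sqrt{x{\left(-2028,2169 \right)} + k{\left(982 \right)}} = \sqrt{\left(2169 + 2 \left(-2028\right)\right) - \left(\frac{173}{420} + \frac{629}{964324}\right)} = \sqrt{\left(2169 - 4056\right) - \frac{20886529}{50627010}} = \sqrt{-1887 - \frac{20886529}{50627010}} = \sqrt{- \frac{95554054399}{50627010}} = \frac{i \sqrt{20066351423790}}{103110}$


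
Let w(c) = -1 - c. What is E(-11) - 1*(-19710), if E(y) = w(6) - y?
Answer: 19714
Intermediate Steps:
E(y) = -7 - y (E(y) = (-1 - 1*6) - y = (-1 - 6) - y = -7 - y)
E(-11) - 1*(-19710) = (-7 - 1*(-11)) - 1*(-19710) = (-7 + 11) + 19710 = 4 + 19710 = 19714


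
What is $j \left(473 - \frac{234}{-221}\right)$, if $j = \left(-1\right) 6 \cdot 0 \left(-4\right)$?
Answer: $0$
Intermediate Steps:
$j = 0$ ($j = \left(-6\right) 0 \left(-4\right) = 0 \left(-4\right) = 0$)
$j \left(473 - \frac{234}{-221}\right) = 0 \left(473 - \frac{234}{-221}\right) = 0 \left(473 - - \frac{18}{17}\right) = 0 \left(473 + \frac{18}{17}\right) = 0 \cdot \frac{8059}{17} = 0$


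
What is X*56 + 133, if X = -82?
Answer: -4459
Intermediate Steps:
X*56 + 133 = -82*56 + 133 = -4592 + 133 = -4459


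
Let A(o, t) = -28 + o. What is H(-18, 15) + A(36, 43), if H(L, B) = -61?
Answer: -53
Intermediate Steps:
H(-18, 15) + A(36, 43) = -61 + (-28 + 36) = -61 + 8 = -53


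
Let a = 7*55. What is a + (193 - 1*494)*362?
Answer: -108577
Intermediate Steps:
a = 385
a + (193 - 1*494)*362 = 385 + (193 - 1*494)*362 = 385 + (193 - 494)*362 = 385 - 301*362 = 385 - 108962 = -108577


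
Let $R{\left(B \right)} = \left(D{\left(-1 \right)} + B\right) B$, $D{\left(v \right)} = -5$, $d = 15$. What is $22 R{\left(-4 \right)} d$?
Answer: $11880$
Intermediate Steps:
$R{\left(B \right)} = B \left(-5 + B\right)$ ($R{\left(B \right)} = \left(-5 + B\right) B = B \left(-5 + B\right)$)
$22 R{\left(-4 \right)} d = 22 \left(- 4 \left(-5 - 4\right)\right) 15 = 22 \left(\left(-4\right) \left(-9\right)\right) 15 = 22 \cdot 36 \cdot 15 = 792 \cdot 15 = 11880$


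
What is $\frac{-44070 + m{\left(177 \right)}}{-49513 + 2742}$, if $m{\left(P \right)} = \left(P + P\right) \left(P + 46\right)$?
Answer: $- \frac{34872}{46771} \approx -0.74559$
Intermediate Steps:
$m{\left(P \right)} = 2 P \left(46 + P\right)$
$\frac{-44070 + m{\left(177 \right)}}{-49513 + 2742} = \frac{-44070 + 2 \cdot 177 \left(46 + 177\right)}{-49513 + 2742} = \frac{-44070 + 2 \cdot 177 \cdot 223}{-46771} = \left(-44070 + 78942\right) \left(- \frac{1}{46771}\right) = 34872 \left(- \frac{1}{46771}\right) = - \frac{34872}{46771}$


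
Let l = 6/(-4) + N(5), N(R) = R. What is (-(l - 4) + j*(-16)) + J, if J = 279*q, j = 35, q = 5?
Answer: 1671/2 ≈ 835.50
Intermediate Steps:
l = 7/2 (l = 6/(-4) + 5 = 6*(-¼) + 5 = -3/2 + 5 = 7/2 ≈ 3.5000)
J = 1395 (J = 279*5 = 1395)
(-(l - 4) + j*(-16)) + J = (-(7/2 - 4) + 35*(-16)) + 1395 = (-1*(-½) - 560) + 1395 = (½ - 560) + 1395 = -1119/2 + 1395 = 1671/2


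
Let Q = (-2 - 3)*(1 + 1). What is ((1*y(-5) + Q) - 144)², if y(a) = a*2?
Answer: 26896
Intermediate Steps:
Q = -10 (Q = -5*2 = -10)
y(a) = 2*a
((1*y(-5) + Q) - 144)² = ((1*(2*(-5)) - 10) - 144)² = ((1*(-10) - 10) - 144)² = ((-10 - 10) - 144)² = (-20 - 144)² = (-164)² = 26896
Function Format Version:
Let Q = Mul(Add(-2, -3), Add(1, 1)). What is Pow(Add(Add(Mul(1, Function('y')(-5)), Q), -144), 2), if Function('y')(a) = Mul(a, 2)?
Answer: 26896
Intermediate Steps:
Q = -10 (Q = Mul(-5, 2) = -10)
Function('y')(a) = Mul(2, a)
Pow(Add(Add(Mul(1, Function('y')(-5)), Q), -144), 2) = Pow(Add(Add(Mul(1, Mul(2, -5)), -10), -144), 2) = Pow(Add(Add(Mul(1, -10), -10), -144), 2) = Pow(Add(Add(-10, -10), -144), 2) = Pow(Add(-20, -144), 2) = Pow(-164, 2) = 26896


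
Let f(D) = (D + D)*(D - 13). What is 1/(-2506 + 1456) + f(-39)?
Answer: 4258799/1050 ≈ 4056.0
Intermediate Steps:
f(D) = 2*D*(-13 + D) (f(D) = (2*D)*(-13 + D) = 2*D*(-13 + D))
1/(-2506 + 1456) + f(-39) = 1/(-2506 + 1456) + 2*(-39)*(-13 - 39) = 1/(-1050) + 2*(-39)*(-52) = -1/1050 + 4056 = 4258799/1050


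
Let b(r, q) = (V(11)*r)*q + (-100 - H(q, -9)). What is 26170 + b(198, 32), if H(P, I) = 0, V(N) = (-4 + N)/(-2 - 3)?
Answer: 85998/5 ≈ 17200.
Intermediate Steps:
V(N) = ⅘ - N/5 (V(N) = (-4 + N)/(-5) = (-4 + N)*(-⅕) = ⅘ - N/5)
b(r, q) = -100 - 7*q*r/5 (b(r, q) = ((⅘ - ⅕*11)*r)*q + (-100 - 1*0) = ((⅘ - 11/5)*r)*q + (-100 + 0) = (-7*r/5)*q - 100 = -7*q*r/5 - 100 = -100 - 7*q*r/5)
26170 + b(198, 32) = 26170 + (-100 - 7/5*32*198) = 26170 + (-100 - 44352/5) = 26170 - 44852/5 = 85998/5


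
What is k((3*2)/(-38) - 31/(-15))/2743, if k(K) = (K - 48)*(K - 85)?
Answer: 311073616/222800175 ≈ 1.3962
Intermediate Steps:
k(K) = (-85 + K)*(-48 + K) (k(K) = (-48 + K)*(-85 + K) = (-85 + K)*(-48 + K))
k((3*2)/(-38) - 31/(-15))/2743 = (4080 + ((3*2)/(-38) - 31/(-15))² - 133*((3*2)/(-38) - 31/(-15)))/2743 = (4080 + (6*(-1/38) - 31*(-1/15))² - 133*(6*(-1/38) - 31*(-1/15)))*(1/2743) = (4080 + (-3/19 + 31/15)² - 133*(-3/19 + 31/15))*(1/2743) = (4080 + (544/285)² - 133*544/285)*(1/2743) = (4080 + 295936/81225 - 3808/15)*(1/2743) = (311073616/81225)*(1/2743) = 311073616/222800175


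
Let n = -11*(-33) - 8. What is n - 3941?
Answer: -3586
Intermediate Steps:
n = 355 (n = 363 - 8 = 355)
n - 3941 = 355 - 3941 = -3586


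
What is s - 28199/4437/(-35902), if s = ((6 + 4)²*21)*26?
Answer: 8697625728599/159297174 ≈ 54600.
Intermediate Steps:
s = 54600 (s = (10²*21)*26 = (100*21)*26 = 2100*26 = 54600)
s - 28199/4437/(-35902) = 54600 - 28199/4437/(-35902) = 54600 - 28199*1/4437*(-1/35902) = 54600 - 28199/4437*(-1/35902) = 54600 + 28199/159297174 = 8697625728599/159297174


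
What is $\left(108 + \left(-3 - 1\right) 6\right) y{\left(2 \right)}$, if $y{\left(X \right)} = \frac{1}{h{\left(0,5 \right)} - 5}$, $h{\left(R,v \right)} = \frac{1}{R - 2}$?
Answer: $- \frac{168}{11} \approx -15.273$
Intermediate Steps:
$h{\left(R,v \right)} = \frac{1}{-2 + R}$
$y{\left(X \right)} = - \frac{2}{11}$ ($y{\left(X \right)} = \frac{1}{\frac{1}{-2 + 0} - 5} = \frac{1}{\frac{1}{-2} - 5} = \frac{1}{- \frac{1}{2} - 5} = \frac{1}{- \frac{11}{2}} = - \frac{2}{11}$)
$\left(108 + \left(-3 - 1\right) 6\right) y{\left(2 \right)} = \left(108 + \left(-3 - 1\right) 6\right) \left(- \frac{2}{11}\right) = \left(108 - 24\right) \left(- \frac{2}{11}\right) = 84 \left(- \frac{2}{11}\right) = - \frac{168}{11}$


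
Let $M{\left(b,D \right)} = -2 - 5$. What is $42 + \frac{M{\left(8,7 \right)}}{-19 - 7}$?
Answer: $\frac{1099}{26} \approx 42.269$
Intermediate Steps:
$M{\left(b,D \right)} = -7$ ($M{\left(b,D \right)} = -2 - 5 = -7$)
$42 + \frac{M{\left(8,7 \right)}}{-19 - 7} = 42 - \frac{7}{-19 - 7} = 42 - \frac{7}{-26} = 42 - - \frac{7}{26} = 42 + \frac{7}{26} = \frac{1099}{26}$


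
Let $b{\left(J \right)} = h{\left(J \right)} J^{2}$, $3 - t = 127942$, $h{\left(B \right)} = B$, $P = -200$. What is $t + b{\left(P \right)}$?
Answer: $-8127939$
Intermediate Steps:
$t = -127939$ ($t = 3 - 127942 = -127939$)
$b{\left(J \right)} = J^{3}$ ($b{\left(J \right)} = J J^{2} = J^{3}$)
$t + b{\left(P \right)} = -127939 + \left(-200\right)^{3} = -127939 - 8000000 = -8127939$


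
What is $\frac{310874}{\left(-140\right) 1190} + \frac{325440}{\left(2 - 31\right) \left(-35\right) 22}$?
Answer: $\frac{337689197}{26572700} \approx 12.708$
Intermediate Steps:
$\frac{310874}{\left(-140\right) 1190} + \frac{325440}{\left(2 - 31\right) \left(-35\right) 22} = \frac{310874}{-166600} + \frac{325440}{\left(-29\right) \left(-35\right) 22} = 310874 \left(- \frac{1}{166600}\right) + \frac{325440}{1015 \cdot 22} = - \frac{155437}{83300} + \frac{325440}{22330} = - \frac{155437}{83300} + 325440 \cdot \frac{1}{22330} = - \frac{155437}{83300} + \frac{32544}{2233} = \frac{337689197}{26572700}$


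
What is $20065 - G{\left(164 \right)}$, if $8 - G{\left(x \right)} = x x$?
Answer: $46953$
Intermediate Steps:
$G{\left(x \right)} = 8 - x^{2}$ ($G{\left(x \right)} = 8 - x x = 8 - x^{2}$)
$20065 - G{\left(164 \right)} = 20065 - \left(8 - 164^{2}\right) = 20065 - \left(8 - 26896\right) = 20065 - -26888 = 20065 + 26888 = 46953$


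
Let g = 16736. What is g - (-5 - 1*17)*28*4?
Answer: 19200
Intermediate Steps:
g - (-5 - 1*17)*28*4 = 16736 - (-5 - 1*17)*28*4 = 16736 - (-5 - 17)*28*4 = 16736 - (-22*28)*4 = 16736 - (-616)*4 = 16736 - 1*(-2464) = 16736 + 2464 = 19200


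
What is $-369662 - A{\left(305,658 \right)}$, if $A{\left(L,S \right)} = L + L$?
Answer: $-370272$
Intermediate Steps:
$A{\left(L,S \right)} = 2 L$
$-369662 - A{\left(305,658 \right)} = -369662 - 2 \cdot 305 = -369662 - 610 = -370272$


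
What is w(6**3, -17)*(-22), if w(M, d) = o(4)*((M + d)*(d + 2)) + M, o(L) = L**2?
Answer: 1045968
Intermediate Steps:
w(M, d) = M + 16*(2 + d)*(M + d) (w(M, d) = 4**2*((M + d)*(d + 2)) + M = 16*((M + d)*(2 + d)) + M = 16*((2 + d)*(M + d)) + M = 16*(2 + d)*(M + d) + M = M + 16*(2 + d)*(M + d))
w(6**3, -17)*(-22) = (16*(-17)**2 + 32*(-17) + 33*6**3 + 16*6**3*(-17))*(-22) = (16*289 - 544 + 33*216 + 16*216*(-17))*(-22) = (4624 - 544 + 7128 - 58752)*(-22) = -47544*(-22) = 1045968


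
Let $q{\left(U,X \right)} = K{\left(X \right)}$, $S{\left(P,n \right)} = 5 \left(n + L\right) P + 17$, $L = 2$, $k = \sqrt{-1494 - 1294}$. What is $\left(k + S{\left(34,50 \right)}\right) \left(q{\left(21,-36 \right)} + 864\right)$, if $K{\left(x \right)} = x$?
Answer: $7333596 + 1656 i \sqrt{697} \approx 7.3336 \cdot 10^{6} + 43720.0 i$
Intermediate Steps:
$k = 2 i \sqrt{697}$ ($k = \sqrt{-2788} = 2 i \sqrt{697} \approx 52.802 i$)
$S{\left(P,n \right)} = 17 + P \left(10 + 5 n\right)$ ($S{\left(P,n \right)} = 5 \left(n + 2\right) P + 17 = 5 \left(2 + n\right) P + 17 = \left(10 + 5 n\right) P + 17 = P \left(10 + 5 n\right) + 17 = 17 + P \left(10 + 5 n\right)$)
$q{\left(U,X \right)} = X$
$\left(k + S{\left(34,50 \right)}\right) \left(q{\left(21,-36 \right)} + 864\right) = \left(2 i \sqrt{697} + \left(17 + 10 \cdot 34 + 5 \cdot 34 \cdot 50\right)\right) \left(-36 + 864\right) = \left(2 i \sqrt{697} + \left(17 + 340 + 8500\right)\right) 828 = \left(2 i \sqrt{697} + 8857\right) 828 = \left(8857 + 2 i \sqrt{697}\right) 828 = 7333596 + 1656 i \sqrt{697}$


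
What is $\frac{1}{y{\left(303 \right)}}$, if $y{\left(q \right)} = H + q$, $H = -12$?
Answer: $\frac{1}{291} \approx 0.0034364$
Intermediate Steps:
$y{\left(q \right)} = -12 + q$
$\frac{1}{y{\left(303 \right)}} = \frac{1}{-12 + 303} = \frac{1}{291}$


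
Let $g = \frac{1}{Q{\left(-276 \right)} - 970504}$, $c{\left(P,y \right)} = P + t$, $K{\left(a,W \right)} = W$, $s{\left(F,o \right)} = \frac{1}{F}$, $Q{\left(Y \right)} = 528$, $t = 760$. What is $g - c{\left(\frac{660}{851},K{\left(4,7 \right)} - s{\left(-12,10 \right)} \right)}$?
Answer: $- \frac{627981862771}{825449576} \approx -760.78$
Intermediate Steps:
$c{\left(P,y \right)} = 760 + P$ ($c{\left(P,y \right)} = P + 760 = 760 + P$)
$g = - \frac{1}{969976}$ ($g = \frac{1}{528 - 970504} = \frac{1}{-969976} = - \frac{1}{969976} \approx -1.031 \cdot 10^{-6}$)
$g - c{\left(\frac{660}{851},K{\left(4,7 \right)} - s{\left(-12,10 \right)} \right)} = - \frac{1}{969976} - \left(760 + \frac{660}{851}\right) = - \frac{1}{969976} - \frac{647420}{851} = - \frac{627981862771}{825449576}$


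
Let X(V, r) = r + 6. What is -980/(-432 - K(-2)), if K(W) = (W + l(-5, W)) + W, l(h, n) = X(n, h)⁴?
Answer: 980/429 ≈ 2.2844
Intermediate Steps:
X(V, r) = 6 + r
l(h, n) = (6 + h)⁴
K(W) = 1 + 2*W (K(W) = (W + (6 - 5)⁴) + W = (W + 1⁴) + W = (W + 1) + W = (1 + W) + W = 1 + 2*W)
-980/(-432 - K(-2)) = -980/(-432 - (1 + 2*(-2))) = -980/(-432 - (1 - 4)) = -980/(-432 - 1*(-3)) = -980/(-432 + 3) = -980/(-429) = -980*(-1/429) = 980/429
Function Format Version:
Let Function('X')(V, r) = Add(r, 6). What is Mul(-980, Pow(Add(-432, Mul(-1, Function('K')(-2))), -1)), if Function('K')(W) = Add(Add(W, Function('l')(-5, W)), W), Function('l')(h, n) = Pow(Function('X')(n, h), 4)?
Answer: Rational(980, 429) ≈ 2.2844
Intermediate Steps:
Function('X')(V, r) = Add(6, r)
Function('l')(h, n) = Pow(Add(6, h), 4)
Function('K')(W) = Add(1, Mul(2, W)) (Function('K')(W) = Add(Add(W, Pow(Add(6, -5), 4)), W) = Add(Add(W, Pow(1, 4)), W) = Add(Add(W, 1), W) = Add(Add(1, W), W) = Add(1, Mul(2, W)))
Mul(-980, Pow(Add(-432, Mul(-1, Function('K')(-2))), -1)) = Mul(-980, Pow(Add(-432, Mul(-1, Add(1, Mul(2, -2)))), -1)) = Mul(-980, Pow(Add(-432, Mul(-1, Add(1, -4))), -1)) = Mul(-980, Pow(Add(-432, Mul(-1, -3)), -1)) = Mul(-980, Pow(Add(-432, 3), -1)) = Mul(-980, Pow(-429, -1)) = Mul(-980, Rational(-1, 429)) = Rational(980, 429)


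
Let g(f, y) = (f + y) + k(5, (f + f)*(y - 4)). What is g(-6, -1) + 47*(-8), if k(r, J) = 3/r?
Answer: -1912/5 ≈ -382.40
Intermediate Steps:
g(f, y) = ⅗ + f + y (g(f, y) = (f + y) + 3/5 = (f + y) + 3*(⅕) = (f + y) + ⅗ = ⅗ + f + y)
g(-6, -1) + 47*(-8) = (⅗ - 6 - 1) + 47*(-8) = -32/5 - 376 = -1912/5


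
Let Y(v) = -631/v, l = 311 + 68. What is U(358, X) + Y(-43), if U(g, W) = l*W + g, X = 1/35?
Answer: 577172/1505 ≈ 383.50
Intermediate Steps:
l = 379
X = 1/35 ≈ 0.028571
U(g, W) = g + 379*W (U(g, W) = 379*W + g = g + 379*W)
U(358, X) + Y(-43) = (358 + 379*(1/35)) - 631/(-43) = (358 + 379/35) - 631*(-1/43) = 12909/35 + 631/43 = 577172/1505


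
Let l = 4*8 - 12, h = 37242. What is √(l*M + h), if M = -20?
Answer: 13*√218 ≈ 191.94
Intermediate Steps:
l = 20 (l = 32 - 12 = 20)
√(l*M + h) = √(20*(-20) + 37242) = √(-400 + 37242) = √36842 = 13*√218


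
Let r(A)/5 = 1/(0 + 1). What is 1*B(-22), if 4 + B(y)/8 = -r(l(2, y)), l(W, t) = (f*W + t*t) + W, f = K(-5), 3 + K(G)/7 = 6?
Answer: -72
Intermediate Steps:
K(G) = 21 (K(G) = -21 + 7*6 = -21 + 42 = 21)
f = 21
l(W, t) = t² + 22*W (l(W, t) = (21*W + t*t) + W = (21*W + t²) + W = (t² + 21*W) + W = t² + 22*W)
r(A) = 5 (r(A) = 5/(0 + 1) = 5/1 = 5*1 = 5)
B(y) = -72 (B(y) = -32 + 8*(-1*5) = -32 + 8*(-5) = -32 - 40 = -72)
1*B(-22) = 1*(-72) = -72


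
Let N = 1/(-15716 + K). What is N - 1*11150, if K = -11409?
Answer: -302443751/27125 ≈ -11150.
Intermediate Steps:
N = -1/27125 (N = 1/(-15716 - 11409) = 1/(-27125) = -1/27125 ≈ -3.6866e-5)
N - 1*11150 = -1/27125 - 1*11150 = -1/27125 - 11150 = -302443751/27125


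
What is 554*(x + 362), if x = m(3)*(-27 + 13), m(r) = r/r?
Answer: 192792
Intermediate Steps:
m(r) = 1
x = -14 (x = 1*(-27 + 13) = 1*(-14) = -14)
554*(x + 362) = 554*(-14 + 362) = 554*348 = 192792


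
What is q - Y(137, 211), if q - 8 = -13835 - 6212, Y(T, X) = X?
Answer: -20250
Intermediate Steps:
q = -20039 (q = 8 + (-13835 - 6212) = 8 - 20047 = -20039)
q - Y(137, 211) = -20039 - 1*211 = -20039 - 211 = -20250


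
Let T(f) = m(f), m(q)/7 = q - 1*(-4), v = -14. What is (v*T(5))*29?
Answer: -25578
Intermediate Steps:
m(q) = 28 + 7*q (m(q) = 7*(q - 1*(-4)) = 7*(q + 4) = 7*(4 + q) = 28 + 7*q)
T(f) = 28 + 7*f
(v*T(5))*29 = -14*(28 + 7*5)*29 = -14*(28 + 35)*29 = -14*63*29 = -882*29 = -25578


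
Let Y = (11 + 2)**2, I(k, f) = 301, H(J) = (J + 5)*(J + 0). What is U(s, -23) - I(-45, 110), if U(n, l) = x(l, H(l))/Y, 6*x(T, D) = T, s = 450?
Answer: -305237/1014 ≈ -301.02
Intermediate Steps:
H(J) = J*(5 + J) (H(J) = (5 + J)*J = J*(5 + J))
Y = 169 (Y = 13**2 = 169)
x(T, D) = T/6
U(n, l) = l/1014 (U(n, l) = (l/6)/169 = (l/6)*(1/169) = l/1014)
U(s, -23) - I(-45, 110) = (1/1014)*(-23) - 1*301 = -23/1014 - 301 = -305237/1014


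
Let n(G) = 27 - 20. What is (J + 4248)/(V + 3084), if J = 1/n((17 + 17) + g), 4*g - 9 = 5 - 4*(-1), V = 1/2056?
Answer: 61139272/44384935 ≈ 1.3775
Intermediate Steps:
V = 1/2056 ≈ 0.00048638
g = 9/2 (g = 9/4 + (5 - 4*(-1))/4 = 9/4 + (5 + 4)/4 = 9/4 + (1/4)*9 = 9/4 + 9/4 = 9/2 ≈ 4.5000)
n(G) = 7
J = 1/7 ≈ 0.14286
(J + 4248)/(V + 3084) = (1/7 + 4248)/(1/2056 + 3084) = 29737/(7*(6340705/2056)) = (29737/7)*(2056/6340705) = 61139272/44384935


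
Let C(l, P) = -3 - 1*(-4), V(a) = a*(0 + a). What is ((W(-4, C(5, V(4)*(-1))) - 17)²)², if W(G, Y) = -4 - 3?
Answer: 331776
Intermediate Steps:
V(a) = a² (V(a) = a*a = a²)
C(l, P) = 1 (C(l, P) = -3 + 4 = 1)
W(G, Y) = -7
((W(-4, C(5, V(4)*(-1))) - 17)²)² = ((-7 - 17)²)² = ((-24)²)² = 576² = 331776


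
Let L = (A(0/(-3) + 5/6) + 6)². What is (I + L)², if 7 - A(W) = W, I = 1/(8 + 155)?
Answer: 754575407569/34433424 ≈ 21914.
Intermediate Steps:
I = 1/163 ≈ 0.0061350
A(W) = 7 - W
L = 5329/36 (L = ((7 - (0/(-3) + 5/6)) + 6)² = ((7 - (0*(-⅓) + 5*(⅙))) + 6)² = ((7 - (0 + ⅚)) + 6)² = ((7 - 1*⅚) + 6)² = ((7 - ⅚) + 6)² = (37/6 + 6)² = (73/6)² = 5329/36 ≈ 148.03)
(I + L)² = (1/163 + 5329/36)² = (868663/5868)² = 754575407569/34433424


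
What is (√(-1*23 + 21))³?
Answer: -2*I*√2 ≈ -2.8284*I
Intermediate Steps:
(√(-1*23 + 21))³ = (√(-23 + 21))³ = (√(-2))³ = (I*√2)³ = -2*I*√2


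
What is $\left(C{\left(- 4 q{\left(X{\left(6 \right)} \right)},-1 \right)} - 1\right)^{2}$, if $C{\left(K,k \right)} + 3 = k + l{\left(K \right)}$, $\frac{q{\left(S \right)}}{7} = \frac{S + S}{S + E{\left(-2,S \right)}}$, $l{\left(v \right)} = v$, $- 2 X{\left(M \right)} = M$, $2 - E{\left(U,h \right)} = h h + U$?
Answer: $676$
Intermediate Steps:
$E{\left(U,h \right)} = 2 - U - h^{2}$ ($E{\left(U,h \right)} = 2 - \left(h h + U\right) = 2 - \left(h^{2} + U\right) = 2 - \left(U + h^{2}\right) = 2 - U - h^{2}$)
$X{\left(M \right)} = - \frac{M}{2}$
$q{\left(S \right)} = \frac{14 S}{4 + S - S^{2}}$ ($q{\left(S \right)} = 7 \frac{S + S}{S - \left(-4 + S^{2}\right)} = 7 \frac{2 S}{S + \left(2 + 2 - S^{2}\right)} = 7 \frac{2 S}{S - \left(-4 + S^{2}\right)} = 7 \frac{2 S}{4 + S - S^{2}} = \frac{14 S}{4 + S - S^{2}}$)
$C{\left(K,k \right)} = -3 + K + k$ ($C{\left(K,k \right)} = -3 + \left(k + K\right) = -3 + \left(K + k\right) = -3 + K + k$)
$\left(C{\left(- 4 q{\left(X{\left(6 \right)} \right)},-1 \right)} - 1\right)^{2} = \left(\left(-3 - 4 \frac{14 \left(\left(- \frac{1}{2}\right) 6\right)}{4 - 3 - \left(\left(- \frac{1}{2}\right) 6\right)^{2}} - 1\right) - 1\right)^{2} = \left(\left(-3 - 4 \cdot 14 \left(-3\right) \frac{1}{4 - 3 - \left(-3\right)^{2}} - 1\right) - 1\right)^{2} = \left(\left(-3 - 4 \cdot 14 \left(-3\right) \frac{1}{4 - 3 - 9} - 1\right) - 1\right)^{2} = \left(\left(-3 - 4 \cdot 14 \left(-3\right) \frac{1}{-8} - 1\right) - 1\right)^{2} = \left(\left(-3 - 4 \cdot 14 \left(-3\right) \left(- \frac{1}{8}\right) - 1\right) - 1\right)^{2} = \left(\left(-3 - 21 - 1\right) - 1\right)^{2} = \left(-25 - 1\right)^{2} = \left(-26\right)^{2} = 676$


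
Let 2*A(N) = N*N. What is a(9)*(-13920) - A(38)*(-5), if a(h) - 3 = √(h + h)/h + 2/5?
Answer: -43718 - 4640*√2 ≈ -50280.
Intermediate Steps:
A(N) = N²/2 (A(N) = (N*N)/2 = N²/2)
a(h) = 17/5 + √2/√h (a(h) = 3 + (√(h + h)/h + 2/5) = 3 + (√(2*h)/h + 2*(⅕)) = 3 + ((√2*√h)/h + ⅖) = 3 + (√2/√h + ⅖) = 3 + (⅖ + √2/√h) = 17/5 + √2/√h)
a(9)*(-13920) - A(38)*(-5) = (17/5 + √2/√9)*(-13920) - (½)*38²*(-5) = (17/5 + √2*(⅓))*(-13920) - (½)*1444*(-5) = (17/5 + √2/3)*(-13920) - 722*(-5) = (-47328 - 4640*√2) - 1*(-3610) = (-47328 - 4640*√2) + 3610 = -43718 - 4640*√2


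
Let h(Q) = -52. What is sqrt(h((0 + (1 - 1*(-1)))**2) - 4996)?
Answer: 2*I*sqrt(1262) ≈ 71.049*I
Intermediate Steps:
sqrt(h((0 + (1 - 1*(-1)))**2) - 4996) = sqrt(-52 - 4996) = sqrt(-5048) = 2*I*sqrt(1262)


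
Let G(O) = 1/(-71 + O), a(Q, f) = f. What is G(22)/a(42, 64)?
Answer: -1/3136 ≈ -0.00031888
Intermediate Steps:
G(22)/a(42, 64) = 1/((-71 + 22)*64) = (1/64)/(-49) = -1/49*1/64 = -1/3136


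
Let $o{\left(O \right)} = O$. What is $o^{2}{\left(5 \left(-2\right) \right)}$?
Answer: $100$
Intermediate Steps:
$o^{2}{\left(5 \left(-2\right) \right)} = \left(5 \left(-2\right)\right)^{2} = \left(-10\right)^{2} = 100$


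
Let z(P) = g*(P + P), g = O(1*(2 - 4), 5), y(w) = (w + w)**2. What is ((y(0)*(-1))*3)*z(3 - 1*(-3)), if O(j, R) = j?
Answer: 0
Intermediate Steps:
y(w) = 4*w**2 (y(w) = (2*w)**2 = 4*w**2)
g = -2 (g = 1*(2 - 4) = 1*(-2) = -2)
z(P) = -4*P (z(P) = -2*(P + P) = -4*P)
((y(0)*(-1))*3)*z(3 - 1*(-3)) = (((4*0**2)*(-1))*3)*(-4*(3 - 1*(-3))) = (((4*0)*(-1))*3)*(-4*(3 + 3)) = ((0*(-1))*3)*(-4*6) = (0*3)*(-24) = 0*(-24) = 0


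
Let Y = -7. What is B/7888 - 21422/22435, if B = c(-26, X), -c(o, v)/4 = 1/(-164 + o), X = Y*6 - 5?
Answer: -321054901/336237832 ≈ -0.95484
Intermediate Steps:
X = -47 (X = -7*6 - 5 = -42 - 5 = -47)
c(o, v) = -4/(-164 + o)
B = 2/95 (B = -4/(-164 - 26) = -4/(-190) = -4*(-1/190) = 2/95 ≈ 0.021053)
B/7888 - 21422/22435 = (2/95)/7888 - 21422/22435 = (2/95)*(1/7888) - 21422*1/22435 = 1/374680 - 21422/22435 = -321054901/336237832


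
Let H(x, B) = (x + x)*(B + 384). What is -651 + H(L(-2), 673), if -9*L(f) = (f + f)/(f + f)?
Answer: -7973/9 ≈ -885.89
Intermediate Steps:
L(f) = -1/9 (L(f) = -(f + f)/(9*(f + f)) = -2*f/(9*(2*f)) = -2*f*1/(2*f)/9 = -1/9*1 = -1/9)
H(x, B) = 2*x*(384 + B) (H(x, B) = (2*x)*(384 + B) = 2*x*(384 + B))
-651 + H(L(-2), 673) = -651 + 2*(-1/9)*(384 + 673) = -651 + 2*(-1/9)*1057 = -651 - 2114/9 = -7973/9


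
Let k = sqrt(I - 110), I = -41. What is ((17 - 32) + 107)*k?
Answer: 92*I*sqrt(151) ≈ 1130.5*I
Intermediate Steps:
k = I*sqrt(151) (k = sqrt(-41 - 110) = sqrt(-151) = I*sqrt(151) ≈ 12.288*I)
((17 - 32) + 107)*k = ((17 - 32) + 107)*(I*sqrt(151)) = (-15 + 107)*(I*sqrt(151)) = 92*(I*sqrt(151)) = 92*I*sqrt(151)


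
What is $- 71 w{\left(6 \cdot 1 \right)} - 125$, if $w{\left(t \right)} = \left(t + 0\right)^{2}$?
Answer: $-2681$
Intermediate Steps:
$w{\left(t \right)} = t^{2}$
$- 71 w{\left(6 \cdot 1 \right)} - 125 = - 71 \left(6 \cdot 1\right)^{2} - 125 = - 71 \cdot 6^{2} - 125 = \left(-71\right) 36 - 125 = -2556 - 125 = -2681$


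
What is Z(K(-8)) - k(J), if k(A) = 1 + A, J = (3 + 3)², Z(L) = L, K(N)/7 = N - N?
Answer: -37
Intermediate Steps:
K(N) = 0 (K(N) = 7*(N - N) = 7*0 = 0)
J = 36 (J = 6² = 36)
Z(K(-8)) - k(J) = 0 - (1 + 36) = 0 - 1*37 = 0 - 37 = -37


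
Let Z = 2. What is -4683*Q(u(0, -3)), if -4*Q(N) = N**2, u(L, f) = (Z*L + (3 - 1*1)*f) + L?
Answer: 42147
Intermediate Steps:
u(L, f) = 2*f + 3*L (u(L, f) = (2*L + (3 - 1*1)*f) + L = (2*L + (3 - 1)*f) + L = (2*L + 2*f) + L = 2*f + 3*L)
Q(N) = -N**2/4
-4683*Q(u(0, -3)) = -(-4683)*(2*(-3) + 3*0)**2/4 = -(-4683)*(-6 + 0)**2/4 = -(-4683)*(-6)**2/4 = -(-4683)*36/4 = -4683*(-9) = 42147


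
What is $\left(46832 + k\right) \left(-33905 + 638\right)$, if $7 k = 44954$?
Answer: $-1771600818$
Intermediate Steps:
$k = 6422$ ($k = \frac{1}{7} \cdot 44954 = 6422$)
$\left(46832 + k\right) \left(-33905 + 638\right) = \left(46832 + 6422\right) \left(-33905 + 638\right) = 53254 \left(-33267\right) = -1771600818$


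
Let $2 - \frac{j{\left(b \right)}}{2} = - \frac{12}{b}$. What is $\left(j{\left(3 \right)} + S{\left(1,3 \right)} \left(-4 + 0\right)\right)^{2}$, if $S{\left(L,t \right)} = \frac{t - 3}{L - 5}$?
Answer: $144$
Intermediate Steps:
$j{\left(b \right)} = 4 + \frac{24}{b}$ ($j{\left(b \right)} = 4 - 2 \left(- \frac{12}{b}\right) = 4 + \frac{24}{b}$)
$S{\left(L,t \right)} = \frac{-3 + t}{-5 + L}$
$\left(j{\left(3 \right)} + S{\left(1,3 \right)} \left(-4 + 0\right)\right)^{2} = \left(\left(4 + \frac{24}{3}\right) + \frac{-3 + 3}{-5 + 1} \left(-4 + 0\right)\right)^{2} = \left(\left(4 + 24 \cdot \frac{1}{3}\right) + \frac{1}{-4} \cdot 0 \left(-4\right)\right)^{2} = \left(\left(4 + 8\right) + \left(- \frac{1}{4}\right) 0 \left(-4\right)\right)^{2} = \left(12 + 0 \left(-4\right)\right)^{2} = \left(12 + 0\right)^{2} = 12^{2} = 144$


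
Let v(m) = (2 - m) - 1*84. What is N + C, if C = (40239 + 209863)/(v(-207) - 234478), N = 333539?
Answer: 78165615165/234353 ≈ 3.3354e+5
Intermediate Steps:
v(m) = -82 - m (v(m) = (2 - m) - 84 = -82 - m)
C = -250102/234353 (C = (40239 + 209863)/((-82 - 1*(-207)) - 234478) = 250102/((-82 + 207) - 234478) = 250102/(125 - 234478) = 250102/(-234353) = 250102*(-1/234353) = -250102/234353 ≈ -1.0672)
N + C = 333539 - 250102/234353 = 78165615165/234353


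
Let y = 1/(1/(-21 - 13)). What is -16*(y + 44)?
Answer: -160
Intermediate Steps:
y = -34 (y = 1/(1/(-34)) = 1/(-1/34) = -34)
-16*(y + 44) = -16*(-34 + 44) = -16*10 = -160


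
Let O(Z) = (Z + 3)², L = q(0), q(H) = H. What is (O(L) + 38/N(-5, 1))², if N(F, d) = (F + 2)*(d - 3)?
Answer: 2116/9 ≈ 235.11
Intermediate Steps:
L = 0
O(Z) = (3 + Z)²
N(F, d) = (-3 + d)*(2 + F) (N(F, d) = (2 + F)*(-3 + d) = (-3 + d)*(2 + F))
(O(L) + 38/N(-5, 1))² = ((3 + 0)² + 38/(-6 - 3*(-5) + 2*1 - 5*1))² = (3² + 38/(-6 + 15 + 2 - 5))² = (9 + 38/6)² = (9 + 38*(⅙))² = (9 + 19/3)² = (46/3)² = 2116/9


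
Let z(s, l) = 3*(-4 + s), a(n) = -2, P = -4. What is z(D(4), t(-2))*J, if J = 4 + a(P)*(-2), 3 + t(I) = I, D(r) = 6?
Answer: 48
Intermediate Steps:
t(I) = -3 + I
z(s, l) = -12 + 3*s
J = 8 (J = 4 - 2*(-2) = 4 + 4 = 8)
z(D(4), t(-2))*J = (-12 + 3*6)*8 = (-12 + 18)*8 = 6*8 = 48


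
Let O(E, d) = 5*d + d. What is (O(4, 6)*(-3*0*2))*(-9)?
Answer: 0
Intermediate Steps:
O(E, d) = 6*d
(O(4, 6)*(-3*0*2))*(-9) = ((6*6)*(-3*0*2))*(-9) = (36*(0*2))*(-9) = (36*0)*(-9) = 0*(-9) = 0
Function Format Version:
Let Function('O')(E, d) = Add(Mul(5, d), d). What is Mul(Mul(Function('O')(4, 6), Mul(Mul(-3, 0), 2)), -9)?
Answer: 0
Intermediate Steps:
Function('O')(E, d) = Mul(6, d)
Mul(Mul(Function('O')(4, 6), Mul(Mul(-3, 0), 2)), -9) = Mul(Mul(Mul(6, 6), Mul(Mul(-3, 0), 2)), -9) = Mul(Mul(36, Mul(0, 2)), -9) = Mul(Mul(36, 0), -9) = Mul(0, -9) = 0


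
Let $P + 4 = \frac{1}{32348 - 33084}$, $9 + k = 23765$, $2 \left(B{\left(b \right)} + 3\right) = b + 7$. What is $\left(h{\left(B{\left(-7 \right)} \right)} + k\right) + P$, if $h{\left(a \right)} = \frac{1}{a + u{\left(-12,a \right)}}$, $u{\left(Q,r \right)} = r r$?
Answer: $\frac{52444781}{2208} \approx 23752.0$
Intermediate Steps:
$u{\left(Q,r \right)} = r^{2}$
$B{\left(b \right)} = \frac{1}{2} + \frac{b}{2}$ ($B{\left(b \right)} = -3 + \frac{b + 7}{2} = -3 + \frac{7 + b}{2} = -3 + \left(\frac{7}{2} + \frac{b}{2}\right) = \frac{1}{2} + \frac{b}{2}$)
$h{\left(a \right)} = \frac{1}{a + a^{2}}$
$k = 23756$ ($k = -9 + 23765 = 23756$)
$P = - \frac{2945}{736}$ ($P = -4 + \frac{1}{32348 - 33084} = -4 + \frac{1}{-736} = -4 - \frac{1}{736} = - \frac{2945}{736} \approx -4.0014$)
$\left(h{\left(B{\left(-7 \right)} \right)} + k\right) + P = \left(\frac{1}{\left(\frac{1}{2} + \frac{1}{2} \left(-7\right)\right) \left(1 + \left(\frac{1}{2} + \frac{1}{2} \left(-7\right)\right)\right)} + 23756\right) - \frac{2945}{736} = \left(\frac{1}{\left(\frac{1}{2} - \frac{7}{2}\right) \left(1 + \left(\frac{1}{2} - \frac{7}{2}\right)\right)} + 23756\right) - \frac{2945}{736} = \left(\frac{1}{\left(-3\right) \left(1 - 3\right)} + 23756\right) - \frac{2945}{736} = \left(- \frac{1}{3 \left(-2\right)} + 23756\right) - \frac{2945}{736} = \left(\left(- \frac{1}{3}\right) \left(- \frac{1}{2}\right) + 23756\right) - \frac{2945}{736} = \left(\frac{1}{6} + 23756\right) - \frac{2945}{736} = \frac{142537}{6} - \frac{2945}{736} = \frac{52444781}{2208}$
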